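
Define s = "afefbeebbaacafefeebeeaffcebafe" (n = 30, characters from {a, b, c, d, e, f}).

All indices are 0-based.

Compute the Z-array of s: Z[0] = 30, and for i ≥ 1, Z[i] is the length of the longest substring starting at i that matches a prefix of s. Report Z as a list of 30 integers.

Z[0]=30
i=1: fresh scan; Z[1]=0
i=2: fresh scan; Z[2]=0
i=3: fresh scan; Z[3]=0
i=4: fresh scan; Z[4]=0
i=5: fresh scan; Z[5]=0
i=6: fresh scan; Z[6]=0
i=7: fresh scan; Z[7]=0
i=8: fresh scan; Z[8]=0
i=9: fresh scan; Z[9]=1 grow→box=[9,10)
i=10: fresh scan; Z[10]=1 grow→box=[10,11)
i=11: fresh scan; Z[11]=0
i=12: fresh scan; Z[12]=4 grow→box=[12,16)
i=13: min(r-i=3, Z[1]=0)=0; Z[13]=0
i=14: min(r-i=2, Z[2]=0)=0; Z[14]=0
i=15: min(r-i=1, Z[3]=0)=0; Z[15]=0
i=16: fresh scan; Z[16]=0
i=17: fresh scan; Z[17]=0
i=18: fresh scan; Z[18]=0
i=19: fresh scan; Z[19]=0
i=20: fresh scan; Z[20]=0
i=21: fresh scan; Z[21]=2 grow→box=[21,23)
i=22: min(r-i=1, Z[1]=0)=0; Z[22]=0
i=23: fresh scan; Z[23]=0
i=24: fresh scan; Z[24]=0
i=25: fresh scan; Z[25]=0
i=26: fresh scan; Z[26]=0
i=27: fresh scan; Z[27]=3 grow→box=[27,30)
i=28: min(r-i=2, Z[1]=0)=0; Z[28]=0
i=29: min(r-i=1, Z[2]=0)=0; Z[29]=0

[30, 0, 0, 0, 0, 0, 0, 0, 0, 1, 1, 0, 4, 0, 0, 0, 0, 0, 0, 0, 0, 2, 0, 0, 0, 0, 0, 3, 0, 0]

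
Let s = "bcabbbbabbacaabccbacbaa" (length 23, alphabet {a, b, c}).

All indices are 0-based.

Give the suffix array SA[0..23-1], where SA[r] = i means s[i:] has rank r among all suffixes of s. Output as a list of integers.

sorted suffixes:
  #0 SA[0]=22  'a'
  #1 SA[1]=21  'aa'
  #2 SA[2]=12  'aabccbacbaa'
  #3 SA[3]=7  'abbacaabccbacbaa'
  #4 SA[4]=2  'abbbbabbacaabccbacbaa'
  #5 SA[5]=13  'abccbacbaa'
  #6 SA[6]=10  'acaabccbacbaa'
  #7 SA[7]=18  'acbaa'
  #8 SA[8]=20  'baa'
  #9 SA[9]=6  'babbacaabccbacbaa'
  #10 SA[10]=9  'bacaabccbacbaa'
  #11 SA[11]=17  'bacbaa'
  #12 SA[12]=5  'bbabbacaabccbacbaa'
  #13 SA[13]=8  'bbacaabccbacbaa'
  #14 SA[14]=4  'bbbabbacaabccbacbaa'
  #15 SA[15]=3  'bbbbabbacaabccbacbaa'
  #16 SA[16]=0  'bcabbbbabbacaabccbacbaa'
  #17 SA[17]=14  'bccbacbaa'
  #18 SA[18]=11  'caabccbacbaa'
  #19 SA[19]=1  'cabbbbabbacaabccbacbaa'
  #20 SA[20]=19  'cbaa'
  #21 SA[21]=16  'cbacbaa'
  #22 SA[22]=15  'ccbacbaa'

[22, 21, 12, 7, 2, 13, 10, 18, 20, 6, 9, 17, 5, 8, 4, 3, 0, 14, 11, 1, 19, 16, 15]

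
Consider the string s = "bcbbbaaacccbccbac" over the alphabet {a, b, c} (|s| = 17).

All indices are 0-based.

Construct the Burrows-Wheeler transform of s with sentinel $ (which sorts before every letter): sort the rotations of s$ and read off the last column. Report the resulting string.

rank  rotation            last
    0  $bcbbbaaacccbccbac  c
    1  aaacccbccbac$bcbbb  b
    2  aacccbccbac$bcbbba  a
    3  ac$bcbbbaaacccbccb  b
    4  acccbccbac$bcbbbaa  a
    5  baaacccbccbac$bcbb  b
    6  bac$bcbbbaaacccbcc  c
    7  bbaaacccbccbac$bcb  b
    8  bbbaaacccbccbac$bc  c
    9  bcbbbaaacccbccbac$  $
   10  bccbac$bcbbbaaaccc  c
   11  c$bcbbbaaacccbccba  a
   12  cbac$bcbbbaaacccbc  c
   13  cbbbaaacccbccbac$b  b
   14  cbccbac$bcbbbaaacc  c
   15  ccbac$bcbbbaaacccb  b
   16  ccbccbac$bcbbbaaac  c
   17  cccbccbac$bcbbbaaa  a

cbababcbc$cacbcbca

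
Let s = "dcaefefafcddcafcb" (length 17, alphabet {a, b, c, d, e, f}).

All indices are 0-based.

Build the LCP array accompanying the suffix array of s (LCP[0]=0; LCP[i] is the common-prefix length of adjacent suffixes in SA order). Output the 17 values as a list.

sorted suffixes:
  #0 SA[0]=2  'aefefafcddcafcb'
  #1 SA[1]=13  'afcb'
  #2 SA[2]=7  'afcddcafcb'
  #3 SA[3]=16  'b'
  #4 SA[4]=1  'caefefafcddcafcb'
  #5 SA[5]=12  'cafcb'
  #6 SA[6]=15  'cb'
  #7 SA[7]=9  'cddcafcb'
  #8 SA[8]=0  'dcaefefafcddcafcb'
  #9 SA[9]=11  'dcafcb'
  #10 SA[10]=10  'ddcafcb'
  #11 SA[11]=5  'efafcddcafcb'
  #12 SA[12]=3  'efefafcddcafcb'
  #13 SA[13]=6  'fafcddcafcb'
  #14 SA[14]=14  'fcb'
  #15 SA[15]=8  'fcddcafcb'
  #16 SA[16]=4  'fefafcddcafcb'

SA = [2, 13, 7, 16, 1, 12, 15, 9, 0, 11, 10, 5, 3, 6, 14, 8, 4]
i: (SA[i-1],SA[i]) lcp shared
  1: (2,13) 1 'a'
  2: (13,7) 3 'afc'
  3: (7,16) 0 ''
  4: (16,1) 0 ''
  5: (1,12) 2 'ca'
  6: (12,15) 1 'c'
  7: (15,9) 1 'c'
  8: (9,0) 0 ''
  9: (0,11) 3 'dca'
  10: (11,10) 1 'd'
  11: (10,5) 0 ''
  12: (5,3) 2 'ef'
  13: (3,6) 0 ''
  14: (6,14) 1 'f'
  15: (14,8) 2 'fc'
  16: (8,4) 1 'f'

[0, 1, 3, 0, 0, 2, 1, 1, 0, 3, 1, 0, 2, 0, 1, 2, 1]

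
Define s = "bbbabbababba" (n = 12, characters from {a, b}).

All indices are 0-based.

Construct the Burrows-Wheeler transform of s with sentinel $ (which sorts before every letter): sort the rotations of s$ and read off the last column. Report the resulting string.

rank  rotation       last
    0  $bbbabbababba  a
    1  a$bbbabbababb  b
    2  ababba$bbbabb  b
    3  abba$bbbabbab  b
    4  abbababba$bbb  b
    5  ba$bbbabbabab  b
    6  bababba$bbbab  b
    7  babba$bbbabba  a
    8  babbababba$bb  b
    9  bba$bbbabbaba  a
   10  bbababba$bbba  a
   11  bbabbababba$b  b
   12  bbbabbababba$  $

abbbbbbabaab$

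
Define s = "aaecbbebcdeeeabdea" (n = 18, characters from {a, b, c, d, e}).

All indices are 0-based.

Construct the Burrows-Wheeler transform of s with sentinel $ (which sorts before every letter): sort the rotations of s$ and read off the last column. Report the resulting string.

ae$eaceabebbcdebaed

rank  rotation             last
    0  $aaecbbebcdeeeabdea  a
    1  a$aaecbbebcdeeeabde  e
    2  aaecbbebcdeeeabdea$  $
    3  abdea$aaecbbebcdeee  e
    4  aecbbebcdeeeabdea$a  a
    5  bbebcdeeeabdea$aaec  c
    6  bcdeeeabdea$aaecbbe  e
    7  bdea$aaecbbebcdeeea  a
    8  bebcdeeeabdea$aaecb  b
    9  cbbebcdeeeabdea$aae  e
   10  cdeeeabdea$aaecbbeb  b
   11  dea$aaecbbebcdeeeab  b
   12  deeeabdea$aaecbbebc  c
   13  ea$aaecbbebcdeeeabd  d
   14  eabdea$aaecbbebcdee  e
   15  ebcdeeeabdea$aaecbb  b
   16  ecbbebcdeeeabdea$aa  a
   17  eeabdea$aaecbbebcde  e
   18  eeeabdea$aaecbbebcd  d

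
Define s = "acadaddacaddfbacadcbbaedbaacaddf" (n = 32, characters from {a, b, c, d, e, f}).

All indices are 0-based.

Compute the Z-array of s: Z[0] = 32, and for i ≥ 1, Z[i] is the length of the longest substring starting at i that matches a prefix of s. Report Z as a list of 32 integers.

Z[0]=32
i=1: outside box; Z[1]=0
i=2: outside box; Z[2]=1 scan→box=[2,3)
i=3: outside box; Z[3]=0
i=4: outside box; Z[4]=1 scan→box=[4,5)
i=5: outside box; Z[5]=0
i=6: outside box; Z[6]=0
i=7: outside box; Z[7]=4 scan→box=[7,11)
i=8: min(r-i=3, Z[1]=0)=0; Z[8]=0
i=9: min(r-i=2, Z[2]=1)=1; Z[9]=1
i=10: min(r-i=1, Z[3]=0)=0; Z[10]=0
i=11: outside box; Z[11]=0
i=12: outside box; Z[12]=0
i=13: outside box; Z[13]=0
i=14: outside box; Z[14]=4 scan→box=[14,18)
i=15: min(r-i=3, Z[1]=0)=0; Z[15]=0
i=16: min(r-i=2, Z[2]=1)=1; Z[16]=1
i=17: min(r-i=1, Z[3]=0)=0; Z[17]=0
i=18: outside box; Z[18]=0
i=19: outside box; Z[19]=0
i=20: outside box; Z[20]=0
i=21: outside box; Z[21]=1 scan→box=[21,22)
i=22: outside box; Z[22]=0
i=23: outside box; Z[23]=0
i=24: outside box; Z[24]=0
i=25: outside box; Z[25]=1 scan→box=[25,26)
i=26: outside box; Z[26]=4 scan→box=[26,30)
i=27: min(r-i=3, Z[1]=0)=0; Z[27]=0
i=28: min(r-i=2, Z[2]=1)=1; Z[28]=1
i=29: min(r-i=1, Z[3]=0)=0; Z[29]=0
i=30: outside box; Z[30]=0
i=31: outside box; Z[31]=0

[32, 0, 1, 0, 1, 0, 0, 4, 0, 1, 0, 0, 0, 0, 4, 0, 1, 0, 0, 0, 0, 1, 0, 0, 0, 1, 4, 0, 1, 0, 0, 0]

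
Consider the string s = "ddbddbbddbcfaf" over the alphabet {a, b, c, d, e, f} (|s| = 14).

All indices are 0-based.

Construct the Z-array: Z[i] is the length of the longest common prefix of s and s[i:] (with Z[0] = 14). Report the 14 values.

[14, 1, 0, 3, 1, 0, 0, 3, 1, 0, 0, 0, 0, 0]

Z[0]=14
i=1: fresh scan; Z[1]=1 scan→box=[1,2)
i=2: fresh scan; Z[2]=0
i=3: fresh scan; Z[3]=3 scan→box=[3,6)
i=4: min(r-i=2, Z[1]=1)=1; Z[4]=1
i=5: min(r-i=1, Z[2]=0)=0; Z[5]=0
i=6: fresh scan; Z[6]=0
i=7: fresh scan; Z[7]=3 scan→box=[7,10)
i=8: min(r-i=2, Z[1]=1)=1; Z[8]=1
i=9: min(r-i=1, Z[2]=0)=0; Z[9]=0
i=10: fresh scan; Z[10]=0
i=11: fresh scan; Z[11]=0
i=12: fresh scan; Z[12]=0
i=13: fresh scan; Z[13]=0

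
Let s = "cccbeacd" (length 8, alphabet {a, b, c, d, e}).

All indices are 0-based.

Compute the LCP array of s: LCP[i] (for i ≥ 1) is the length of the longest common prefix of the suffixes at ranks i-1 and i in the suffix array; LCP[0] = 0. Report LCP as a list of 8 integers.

rank | idx | suffix
   0 |   5 | acd
   1 |   3 | beacd
   2 |   2 | cbeacd
   3 |   1 | ccbeacd
   4 |   0 | cccbeacd
   5 |   6 | cd
   6 |   7 | d
   7 |   4 | eacd

SA = [5, 3, 2, 1, 0, 6, 7, 4]
i: (SA[i-1],SA[i]) lcp shared
  1: (5,3) 0 ''
  2: (3,2) 0 ''
  3: (2,1) 1 'c'
  4: (1,0) 2 'cc'
  5: (0,6) 1 'c'
  6: (6,7) 0 ''
  7: (7,4) 0 ''

[0, 0, 0, 1, 2, 1, 0, 0]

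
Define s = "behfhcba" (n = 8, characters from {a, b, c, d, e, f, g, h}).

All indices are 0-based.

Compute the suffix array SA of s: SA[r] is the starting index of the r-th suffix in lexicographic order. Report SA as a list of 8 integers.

[7, 6, 0, 5, 1, 3, 4, 2]

rank | idx | suffix
   0 |   7 | a
   1 |   6 | ba
   2 |   0 | behfhcba
   3 |   5 | cba
   4 |   1 | ehfhcba
   5 |   3 | fhcba
   6 |   4 | hcba
   7 |   2 | hfhcba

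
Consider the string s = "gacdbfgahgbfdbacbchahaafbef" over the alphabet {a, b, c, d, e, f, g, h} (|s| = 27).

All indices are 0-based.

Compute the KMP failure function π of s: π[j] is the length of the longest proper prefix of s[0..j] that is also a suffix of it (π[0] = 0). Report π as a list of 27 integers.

π[0] = 0
j=1 s[j]='a': π[1]=0 (border '')
j=2 s[j]='c': π[2]=0 (border '')
j=3 s[j]='d': π[3]=0 (border '')
j=4 s[j]='b': π[4]=0 (border '')
j=5 s[j]='f': π[5]=0 (border '')
j=6 s[j]='g': π[6]=1 (border 'g')
j=7 s[j]='a': π[7]=2 (border 'ga')
j=8 s[j]='h': k: 2→0; π[8]=0 (border '')
j=9 s[j]='g': π[9]=1 (border 'g')
j=10 s[j]='b': k: 1→0; π[10]=0 (border '')
j=11 s[j]='f': π[11]=0 (border '')
j=12 s[j]='d': π[12]=0 (border '')
j=13 s[j]='b': π[13]=0 (border '')
j=14 s[j]='a': π[14]=0 (border '')
j=15 s[j]='c': π[15]=0 (border '')
j=16 s[j]='b': π[16]=0 (border '')
j=17 s[j]='c': π[17]=0 (border '')
j=18 s[j]='h': π[18]=0 (border '')
j=19 s[j]='a': π[19]=0 (border '')
j=20 s[j]='h': π[20]=0 (border '')
j=21 s[j]='a': π[21]=0 (border '')
j=22 s[j]='a': π[22]=0 (border '')
j=23 s[j]='f': π[23]=0 (border '')
j=24 s[j]='b': π[24]=0 (border '')
j=25 s[j]='e': π[25]=0 (border '')
j=26 s[j]='f': π[26]=0 (border '')

[0, 0, 0, 0, 0, 0, 1, 2, 0, 1, 0, 0, 0, 0, 0, 0, 0, 0, 0, 0, 0, 0, 0, 0, 0, 0, 0]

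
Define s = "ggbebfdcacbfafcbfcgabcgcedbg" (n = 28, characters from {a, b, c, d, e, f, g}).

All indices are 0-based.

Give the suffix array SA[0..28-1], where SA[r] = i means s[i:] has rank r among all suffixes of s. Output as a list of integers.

[19, 8, 12, 20, 2, 10, 15, 4, 26, 7, 9, 14, 23, 17, 21, 25, 6, 3, 24, 11, 13, 16, 5, 27, 18, 1, 22, 0]

rank→(start, suffix):
  0 → (19, 'abcgcedbg')
  1 → (8, 'acbfafcbfcgabcgcedbg')
  2 → (12, 'afcbfcgabcgcedbg')
  3 → (20, 'bcgcedbg')
  4 → (2, 'bebfdcacbfafcbfcgabcgcedbg')
  5 → (10, 'bfafcbfcgabcgcedbg')
  6 → (15, 'bfcgabcgcedbg')
  7 → (4, 'bfdcacbfafcbfcgabcgcedbg')
  8 → (26, 'bg')
  9 → (7, 'cacbfafcbfcgabcgcedbg')
  10 → (9, 'cbfafcbfcgabcgcedbg')
  11 → (14, 'cbfcgabcgcedbg')
  12 → (23, 'cedbg')
  13 → (17, 'cgabcgcedbg')
  14 → (21, 'cgcedbg')
  15 → (25, 'dbg')
  16 → (6, 'dcacbfafcbfcgabcgcedbg')
  17 → (3, 'ebfdcacbfafcbfcgabcgcedbg')
  18 → (24, 'edbg')
  19 → (11, 'fafcbfcgabcgcedbg')
  20 → (13, 'fcbfcgabcgcedbg')
  21 → (16, 'fcgabcgcedbg')
  22 → (5, 'fdcacbfafcbfcgabcgcedbg')
  23 → (27, 'g')
  24 → (18, 'gabcgcedbg')
  25 → (1, 'gbebfdcacbfafcbfcgabcgcedbg')
  26 → (22, 'gcedbg')
  27 → (0, 'ggbebfdcacbfafcbfcgabcgcedbg')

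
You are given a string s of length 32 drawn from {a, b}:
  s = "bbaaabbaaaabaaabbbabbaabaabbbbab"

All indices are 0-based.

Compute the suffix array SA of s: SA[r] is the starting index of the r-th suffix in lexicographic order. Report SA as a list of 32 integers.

[7, 8, 2, 12, 9, 21, 3, 13, 24, 30, 10, 22, 4, 18, 14, 25, 31, 6, 1, 11, 20, 23, 29, 17, 5, 0, 19, 28, 16, 27, 15, 26]

rank | idx | suffix
   0 |   7 | aaaabaaabbbabbaabaabbbbab
   1 |   8 | aaabaaabbbabbaabaabbbbab
   2 |   2 | aaabbaaaabaaabbbabbaabaabbbbab
   3 |  12 | aaabbbabbaabaabbbbab
   4 |   9 | aabaaabbbabbaabaabbbbab
   5 |  21 | aabaabbbbab
   6 |   3 | aabbaaaabaaabbbabbaabaabbbbab
   7 |  13 | aabbbabbaabaabbbbab
   8 |  24 | aabbbbab
   9 |  30 | ab
  10 |  10 | abaaabbbabbaabaabbbbab
  11 |  22 | abaabbbbab
  12 |   4 | abbaaaabaaabbbabbaabaabbbbab
  13 |  18 | abbaabaabbbbab
  14 |  14 | abbbabbaabaabbbbab
  15 |  25 | abbbbab
  16 |  31 | b
  17 |   6 | baaaabaaabbbabbaabaabbbbab
  18 |   1 | baaabbaaaabaaabbbabbaabaabbbbab
  19 |  11 | baaabbbabbaabaabbbbab
  20 |  20 | baabaabbbbab
  21 |  23 | baabbbbab
  22 |  29 | bab
  23 |  17 | babbaabaabbbbab
  24 |   5 | bbaaaabaaabbbabbaabaabbbbab
  25 |   0 | bbaaabbaaaabaaabbbabbaabaabbbbab
  26 |  19 | bbaabaabbbbab
  27 |  28 | bbab
  28 |  16 | bbabbaabaabbbbab
  29 |  27 | bbbab
  30 |  15 | bbbabbaabaabbbbab
  31 |  26 | bbbbab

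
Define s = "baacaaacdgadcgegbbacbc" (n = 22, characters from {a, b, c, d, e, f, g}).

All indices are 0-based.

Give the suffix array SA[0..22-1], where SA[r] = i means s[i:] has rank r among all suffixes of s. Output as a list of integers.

rank→(start, suffix):
  0 → (4, 'aaacdgadcgegbbacbc')
  1 → (1, 'aacaaacdgadcgegbbacbc')
  2 → (5, 'aacdgadcgegbbacbc')
  3 → (2, 'acaaacdgadcgegbbacbc')
  4 → (18, 'acbc')
  5 → (6, 'acdgadcgegbbacbc')
  6 → (10, 'adcgegbbacbc')
  7 → (0, 'baacaaacdgadcgegbbacbc')
  8 → (17, 'bacbc')
  9 → (16, 'bbacbc')
  10 → (20, 'bc')
  11 → (21, 'c')
  12 → (3, 'caaacdgadcgegbbacbc')
  13 → (19, 'cbc')
  14 → (7, 'cdgadcgegbbacbc')
  15 → (12, 'cgegbbacbc')
  16 → (11, 'dcgegbbacbc')
  17 → (8, 'dgadcgegbbacbc')
  18 → (14, 'egbbacbc')
  19 → (9, 'gadcgegbbacbc')
  20 → (15, 'gbbacbc')
  21 → (13, 'gegbbacbc')

[4, 1, 5, 2, 18, 6, 10, 0, 17, 16, 20, 21, 3, 19, 7, 12, 11, 8, 14, 9, 15, 13]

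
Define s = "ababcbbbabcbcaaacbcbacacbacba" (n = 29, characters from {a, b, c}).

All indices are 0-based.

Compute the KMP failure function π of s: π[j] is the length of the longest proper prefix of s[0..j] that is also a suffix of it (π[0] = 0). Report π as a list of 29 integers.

π[0] = 0
j=1 s[j]='b': π[1]=0 (border '')
j=2 s[j]='a': π[2]=1 (border 'a')
j=3 s[j]='b': π[3]=2 (border 'ab')
j=4 s[j]='c': k: 2→0; π[4]=0 (border '')
j=5 s[j]='b': π[5]=0 (border '')
j=6 s[j]='b': π[6]=0 (border '')
j=7 s[j]='b': π[7]=0 (border '')
j=8 s[j]='a': π[8]=1 (border 'a')
j=9 s[j]='b': π[9]=2 (border 'ab')
j=10 s[j]='c': k: 2→0; π[10]=0 (border '')
j=11 s[j]='b': π[11]=0 (border '')
j=12 s[j]='c': π[12]=0 (border '')
j=13 s[j]='a': π[13]=1 (border 'a')
j=14 s[j]='a': k: 1→0; π[14]=1 (border 'a')
j=15 s[j]='a': k: 1→0; π[15]=1 (border 'a')
j=16 s[j]='c': k: 1→0; π[16]=0 (border '')
j=17 s[j]='b': π[17]=0 (border '')
j=18 s[j]='c': π[18]=0 (border '')
j=19 s[j]='b': π[19]=0 (border '')
j=20 s[j]='a': π[20]=1 (border 'a')
j=21 s[j]='c': k: 1→0; π[21]=0 (border '')
j=22 s[j]='a': π[22]=1 (border 'a')
j=23 s[j]='c': k: 1→0; π[23]=0 (border '')
j=24 s[j]='b': π[24]=0 (border '')
j=25 s[j]='a': π[25]=1 (border 'a')
j=26 s[j]='c': k: 1→0; π[26]=0 (border '')
j=27 s[j]='b': π[27]=0 (border '')
j=28 s[j]='a': π[28]=1 (border 'a')

[0, 0, 1, 2, 0, 0, 0, 0, 1, 2, 0, 0, 0, 1, 1, 1, 0, 0, 0, 0, 1, 0, 1, 0, 0, 1, 0, 0, 1]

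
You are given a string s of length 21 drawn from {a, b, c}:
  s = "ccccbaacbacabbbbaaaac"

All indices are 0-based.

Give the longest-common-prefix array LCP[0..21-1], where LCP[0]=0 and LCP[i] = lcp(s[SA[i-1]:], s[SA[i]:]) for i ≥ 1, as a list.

rank | idx | suffix
   0 |  16 | aaaac
   1 |  17 | aaac
   2 |  18 | aac
   3 |   5 | aacbacabbbbaaaac
   4 |  11 | abbbbaaaac
   5 |  19 | ac
   6 |   9 | acabbbbaaaac
   7 |   6 | acbacabbbbaaaac
   8 |  15 | baaaac
   9 |   4 | baacbacabbbbaaaac
  10 |   8 | bacabbbbaaaac
  11 |  14 | bbaaaac
  12 |  13 | bbbaaaac
  13 |  12 | bbbbaaaac
  14 |  20 | c
  15 |  10 | cabbbbaaaac
  16 |   3 | cbaacbacabbbbaaaac
  17 |   7 | cbacabbbbaaaac
  18 |   2 | ccbaacbacabbbbaaaac
  19 |   1 | cccbaacbacabbbbaaaac
  20 |   0 | ccccbaacbacabbbbaaaac

SA = [16, 17, 18, 5, 11, 19, 9, 6, 15, 4, 8, 14, 13, 12, 20, 10, 3, 7, 2, 1, 0]
[i] adj suffixes → lcp
  [1] 16/17 → 3 ('aaa')
  [2] 17/18 → 2 ('aa')
  [3] 18/5 → 3 ('aac')
  [4] 5/11 → 1 ('a')
  [5] 11/19 → 1 ('a')
  [6] 19/9 → 2 ('ac')
  [7] 9/6 → 2 ('ac')
  [8] 6/15 → 0 ('')
  [9] 15/4 → 3 ('baa')
  [10] 4/8 → 2 ('ba')
  [11] 8/14 → 1 ('b')
  [12] 14/13 → 2 ('bb')
  [13] 13/12 → 3 ('bbb')
  [14] 12/20 → 0 ('')
  [15] 20/10 → 1 ('c')
  [16] 10/3 → 1 ('c')
  [17] 3/7 → 3 ('cba')
  [18] 7/2 → 1 ('c')
  [19] 2/1 → 2 ('cc')
  [20] 1/0 → 3 ('ccc')

[0, 3, 2, 3, 1, 1, 2, 2, 0, 3, 2, 1, 2, 3, 0, 1, 1, 3, 1, 2, 3]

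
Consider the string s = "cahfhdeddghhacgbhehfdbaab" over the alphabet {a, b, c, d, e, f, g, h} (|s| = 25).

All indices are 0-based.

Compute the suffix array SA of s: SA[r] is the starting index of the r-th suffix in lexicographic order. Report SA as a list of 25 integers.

[22, 23, 12, 1, 24, 21, 15, 0, 13, 20, 7, 5, 8, 6, 17, 19, 3, 14, 9, 11, 4, 16, 18, 2, 10]

rank | idx | suffix
   0 |  22 | aab
   1 |  23 | ab
   2 |  12 | acgbhehfdbaab
   3 |   1 | ahfhdeddghhacgbhehfdbaab
   4 |  24 | b
   5 |  21 | baab
   6 |  15 | bhehfdbaab
   7 |   0 | cahfhdeddghhacgbhehfdbaab
   8 |  13 | cgbhehfdbaab
   9 |  20 | dbaab
  10 |   7 | ddghhacgbhehfdbaab
  11 |   5 | deddghhacgbhehfdbaab
  12 |   8 | dghhacgbhehfdbaab
  13 |   6 | eddghhacgbhehfdbaab
  14 |  17 | ehfdbaab
  15 |  19 | fdbaab
  16 |   3 | fhdeddghhacgbhehfdbaab
  17 |  14 | gbhehfdbaab
  18 |   9 | ghhacgbhehfdbaab
  19 |  11 | hacgbhehfdbaab
  20 |   4 | hdeddghhacgbhehfdbaab
  21 |  16 | hehfdbaab
  22 |  18 | hfdbaab
  23 |   2 | hfhdeddghhacgbhehfdbaab
  24 |  10 | hhacgbhehfdbaab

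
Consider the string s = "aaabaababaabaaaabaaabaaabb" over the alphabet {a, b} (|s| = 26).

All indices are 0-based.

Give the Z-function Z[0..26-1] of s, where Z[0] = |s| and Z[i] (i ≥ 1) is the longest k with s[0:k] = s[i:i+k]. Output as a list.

Z[0]=26
i=1: fresh scan; Z[1]=2 extend→box=[1,3)
i=2: min(r-i=1, Z[1]=2)=1; Z[2]=1
i=3: fresh scan; Z[3]=0
i=4: fresh scan; Z[4]=2 extend→box=[4,6)
i=5: min(r-i=1, Z[1]=2)=1; Z[5]=1
i=6: fresh scan; Z[6]=0
i=7: fresh scan; Z[7]=1 extend→box=[7,8)
i=8: fresh scan; Z[8]=0
i=9: fresh scan; Z[9]=2 extend→box=[9,11)
i=10: min(r-i=1, Z[1]=2)=1; Z[10]=1
i=11: fresh scan; Z[11]=0
i=12: fresh scan; Z[12]=3 extend→box=[12,15)
i=13: min(r-i=2, Z[1]=2)=2; Z[13]=6 extend→box=[13,19)
i=14: min(r-i=5, Z[1]=2)=2; Z[14]=2
i=15: min(r-i=4, Z[2]=1)=1; Z[15]=1
i=16: min(r-i=3, Z[3]=0)=0; Z[16]=0
i=17: min(r-i=2, Z[4]=2)=2; Z[17]=6 extend→box=[17,23)
i=18: min(r-i=5, Z[1]=2)=2; Z[18]=2
i=19: min(r-i=4, Z[2]=1)=1; Z[19]=1
i=20: min(r-i=3, Z[3]=0)=0; Z[20]=0
i=21: min(r-i=2, Z[4]=2)=2; Z[21]=4 extend→box=[21,25)
i=22: min(r-i=3, Z[1]=2)=2; Z[22]=2
i=23: min(r-i=2, Z[2]=1)=1; Z[23]=1
i=24: min(r-i=1, Z[3]=0)=0; Z[24]=0
i=25: fresh scan; Z[25]=0

[26, 2, 1, 0, 2, 1, 0, 1, 0, 2, 1, 0, 3, 6, 2, 1, 0, 6, 2, 1, 0, 4, 2, 1, 0, 0]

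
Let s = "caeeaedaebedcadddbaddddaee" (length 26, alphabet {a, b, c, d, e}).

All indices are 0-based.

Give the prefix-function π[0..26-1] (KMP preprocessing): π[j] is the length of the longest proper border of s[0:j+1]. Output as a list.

π[0] = 0
j=1 s[j]='a': π[1]=0 (border '')
j=2 s[j]='e': π[2]=0 (border '')
j=3 s[j]='e': π[3]=0 (border '')
j=4 s[j]='a': π[4]=0 (border '')
j=5 s[j]='e': π[5]=0 (border '')
j=6 s[j]='d': π[6]=0 (border '')
j=7 s[j]='a': π[7]=0 (border '')
j=8 s[j]='e': π[8]=0 (border '')
j=9 s[j]='b': π[9]=0 (border '')
j=10 s[j]='e': π[10]=0 (border '')
j=11 s[j]='d': π[11]=0 (border '')
j=12 s[j]='c': π[12]=1 (border 'c')
j=13 s[j]='a': π[13]=2 (border 'ca')
j=14 s[j]='d': k: 2→0; π[14]=0 (border '')
j=15 s[j]='d': π[15]=0 (border '')
j=16 s[j]='d': π[16]=0 (border '')
j=17 s[j]='b': π[17]=0 (border '')
j=18 s[j]='a': π[18]=0 (border '')
j=19 s[j]='d': π[19]=0 (border '')
j=20 s[j]='d': π[20]=0 (border '')
j=21 s[j]='d': π[21]=0 (border '')
j=22 s[j]='d': π[22]=0 (border '')
j=23 s[j]='a': π[23]=0 (border '')
j=24 s[j]='e': π[24]=0 (border '')
j=25 s[j]='e': π[25]=0 (border '')

[0, 0, 0, 0, 0, 0, 0, 0, 0, 0, 0, 0, 1, 2, 0, 0, 0, 0, 0, 0, 0, 0, 0, 0, 0, 0]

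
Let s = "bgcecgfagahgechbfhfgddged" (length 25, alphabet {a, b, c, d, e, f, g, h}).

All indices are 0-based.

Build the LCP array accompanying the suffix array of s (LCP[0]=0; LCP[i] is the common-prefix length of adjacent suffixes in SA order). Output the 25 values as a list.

sorted suffixes:
  #0 SA[0]=7  'agahgechbfhfgddged'
  #1 SA[1]=9  'ahgechbfhfgddged'
  #2 SA[2]=15  'bfhfgddged'
  #3 SA[3]=0  'bgcecgfagahgechbfhfgddged'
  #4 SA[4]=2  'cecgfagahgechbfhfgddged'
  #5 SA[5]=4  'cgfagahgechbfhfgddged'
  #6 SA[6]=13  'chbfhfgddged'
  #7 SA[7]=24  'd'
  #8 SA[8]=20  'ddged'
  #9 SA[9]=21  'dged'
  #10 SA[10]=3  'ecgfagahgechbfhfgddged'
  #11 SA[11]=12  'echbfhfgddged'
  #12 SA[12]=23  'ed'
  #13 SA[13]=6  'fagahgechbfhfgddged'
  #14 SA[14]=18  'fgddged'
  #15 SA[15]=16  'fhfgddged'
  #16 SA[16]=8  'gahgechbfhfgddged'
  #17 SA[17]=1  'gcecgfagahgechbfhfgddged'
  #18 SA[18]=19  'gddged'
  #19 SA[19]=11  'gechbfhfgddged'
  #20 SA[20]=22  'ged'
  #21 SA[21]=5  'gfagahgechbfhfgddged'
  #22 SA[22]=14  'hbfhfgddged'
  #23 SA[23]=17  'hfgddged'
  #24 SA[24]=10  'hgechbfhfgddged'

SA = [7, 9, 15, 0, 2, 4, 13, 24, 20, 21, 3, 12, 23, 6, 18, 16, 8, 1, 19, 11, 22, 5, 14, 17, 10]
[i] adj suffixes → lcp
  [1] 7/9 → 1 ('a')
  [2] 9/15 → 0 ('')
  [3] 15/0 → 1 ('b')
  [4] 0/2 → 0 ('')
  [5] 2/4 → 1 ('c')
  [6] 4/13 → 1 ('c')
  [7] 13/24 → 0 ('')
  [8] 24/20 → 1 ('d')
  [9] 20/21 → 1 ('d')
  [10] 21/3 → 0 ('')
  [11] 3/12 → 2 ('ec')
  [12] 12/23 → 1 ('e')
  [13] 23/6 → 0 ('')
  [14] 6/18 → 1 ('f')
  [15] 18/16 → 1 ('f')
  [16] 16/8 → 0 ('')
  [17] 8/1 → 1 ('g')
  [18] 1/19 → 1 ('g')
  [19] 19/11 → 1 ('g')
  [20] 11/22 → 2 ('ge')
  [21] 22/5 → 1 ('g')
  [22] 5/14 → 0 ('')
  [23] 14/17 → 1 ('h')
  [24] 17/10 → 1 ('h')

[0, 1, 0, 1, 0, 1, 1, 0, 1, 1, 0, 2, 1, 0, 1, 1, 0, 1, 1, 1, 2, 1, 0, 1, 1]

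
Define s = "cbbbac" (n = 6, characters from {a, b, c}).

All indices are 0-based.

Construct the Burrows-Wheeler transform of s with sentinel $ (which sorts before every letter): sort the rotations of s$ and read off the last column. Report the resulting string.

rank  rotation last
    0  $cbbbac  c
    1  ac$cbbb  b
    2  bac$cbb  b
    3  bbac$cb  b
    4  bbbac$c  c
    5  c$cbbba  a
    6  cbbbac$  $

cbbbca$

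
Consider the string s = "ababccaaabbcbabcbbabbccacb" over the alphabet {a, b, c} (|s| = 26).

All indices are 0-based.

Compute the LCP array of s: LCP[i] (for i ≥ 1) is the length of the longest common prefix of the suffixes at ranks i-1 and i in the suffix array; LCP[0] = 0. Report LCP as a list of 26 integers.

sorted suffixes:
  #0 SA[0]=6  'aaabbcbabcbbabbccacb'
  #1 SA[1]=7  'aabbcbabcbbabbccacb'
  #2 SA[2]=0  'ababccaaabbcbabcbbabbccacb'
  #3 SA[3]=8  'abbcbabcbbabbccacb'
  #4 SA[4]=18  'abbccacb'
  #5 SA[5]=13  'abcbbabbccacb'
  #6 SA[6]=2  'abccaaabbcbabcbbabbccacb'
  #7 SA[7]=23  'acb'
  #8 SA[8]=25  'b'
  #9 SA[9]=17  'babbccacb'
  #10 SA[10]=12  'babcbbabbccacb'
  #11 SA[11]=1  'babccaaabbcbabcbbabbccacb'
  #12 SA[12]=16  'bbabbccacb'
  #13 SA[13]=9  'bbcbabcbbabbccacb'
  #14 SA[14]=19  'bbccacb'
  #15 SA[15]=10  'bcbabcbbabbccacb'
  #16 SA[16]=14  'bcbbabbccacb'
  #17 SA[17]=3  'bccaaabbcbabcbbabbccacb'
  #18 SA[18]=20  'bccacb'
  #19 SA[19]=5  'caaabbcbabcbbabbccacb'
  #20 SA[20]=22  'cacb'
  #21 SA[21]=24  'cb'
  #22 SA[22]=11  'cbabcbbabbccacb'
  #23 SA[23]=15  'cbbabbccacb'
  #24 SA[24]=4  'ccaaabbcbabcbbabbccacb'
  #25 SA[25]=21  'ccacb'

SA = [6, 7, 0, 8, 18, 13, 2, 23, 25, 17, 12, 1, 16, 9, 19, 10, 14, 3, 20, 5, 22, 24, 11, 15, 4, 21]
[i] adj suffixes → lcp
  [1] 6/7 → 2 ('aa')
  [2] 7/0 → 1 ('a')
  [3] 0/8 → 2 ('ab')
  [4] 8/18 → 4 ('abbc')
  [5] 18/13 → 2 ('ab')
  [6] 13/2 → 3 ('abc')
  [7] 2/23 → 1 ('a')
  [8] 23/25 → 0 ('')
  [9] 25/17 → 1 ('b')
  [10] 17/12 → 3 ('bab')
  [11] 12/1 → 4 ('babc')
  [12] 1/16 → 1 ('b')
  [13] 16/9 → 2 ('bb')
  [14] 9/19 → 3 ('bbc')
  [15] 19/10 → 1 ('b')
  [16] 10/14 → 3 ('bcb')
  [17] 14/3 → 2 ('bc')
  [18] 3/20 → 4 ('bcca')
  [19] 20/5 → 0 ('')
  [20] 5/22 → 2 ('ca')
  [21] 22/24 → 1 ('c')
  [22] 24/11 → 2 ('cb')
  [23] 11/15 → 2 ('cb')
  [24] 15/4 → 1 ('c')
  [25] 4/21 → 3 ('cca')

[0, 2, 1, 2, 4, 2, 3, 1, 0, 1, 3, 4, 1, 2, 3, 1, 3, 2, 4, 0, 2, 1, 2, 2, 1, 3]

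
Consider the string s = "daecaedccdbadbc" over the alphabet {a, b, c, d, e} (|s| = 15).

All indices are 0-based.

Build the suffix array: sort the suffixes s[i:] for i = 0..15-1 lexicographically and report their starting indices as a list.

rank→(start, suffix):
  0 → (11, 'adbc')
  1 → (1, 'aecaedccdbadbc')
  2 → (4, 'aedccdbadbc')
  3 → (10, 'badbc')
  4 → (13, 'bc')
  5 → (14, 'c')
  6 → (3, 'caedccdbadbc')
  7 → (7, 'ccdbadbc')
  8 → (8, 'cdbadbc')
  9 → (0, 'daecaedccdbadbc')
  10 → (9, 'dbadbc')
  11 → (12, 'dbc')
  12 → (6, 'dccdbadbc')
  13 → (2, 'ecaedccdbadbc')
  14 → (5, 'edccdbadbc')

[11, 1, 4, 10, 13, 14, 3, 7, 8, 0, 9, 12, 6, 2, 5]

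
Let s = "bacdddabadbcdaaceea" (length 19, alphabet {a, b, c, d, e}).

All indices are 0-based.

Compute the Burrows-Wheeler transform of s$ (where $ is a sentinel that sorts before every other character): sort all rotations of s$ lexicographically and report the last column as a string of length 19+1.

rank  rotation              last
    0  $bacdddabadbcdaaceea  a
    1  a$bacdddabadbcdaacee  e
    2  aaceea$bacdddabadbcd  d
    3  abadbcdaaceea$bacddd  d
    4  acdddabadbcdaaceea$b  b
    5  aceea$bacdddabadbcda  a
    6  adbcdaaceea$bacdddab  b
    7  bacdddabadbcdaaceea$  $
    8  badbcdaaceea$bacddda  a
    9  bcdaaceea$bacdddabad  d
   10  cdaaceea$bacdddabadb  b
   11  cdddabadbcdaaceea$ba  a
   12  ceea$bacdddabadbcdaa  a
   13  daaceea$bacdddabadbc  c
   14  dabadbcdaaceea$bacdd  d
   15  dbcdaaceea$bacdddaba  a
   16  ddabadbcdaaceea$bacd  d
   17  dddabadbcdaaceea$bac  c
   18  ea$bacdddabadbcdaace  e
   19  eea$bacdddabadbcdaac  c

aeddbab$adbaacdadcec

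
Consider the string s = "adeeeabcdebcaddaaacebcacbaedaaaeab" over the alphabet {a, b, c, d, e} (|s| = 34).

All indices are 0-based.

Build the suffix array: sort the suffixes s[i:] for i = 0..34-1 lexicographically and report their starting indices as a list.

sorted suffixes:
  #0 SA[0]=15  'aaacebcacbaedaaaeab'
  #1 SA[1]=28  'aaaeab'
  #2 SA[2]=16  'aacebcacbaedaaaeab'
  #3 SA[3]=29  'aaeab'
  #4 SA[4]=32  'ab'
  #5 SA[5]=5  'abcdebcaddaaacebcacbaedaaaeab'
  #6 SA[6]=22  'acbaedaaaeab'
  #7 SA[7]=17  'acebcacbaedaaaeab'
  #8 SA[8]=12  'addaaacebcacbaedaaaeab'
  #9 SA[9]=0  'adeeeabcdebcaddaaacebcacbaedaaaeab'
  #10 SA[10]=30  'aeab'
  #11 SA[11]=25  'aedaaaeab'
  #12 SA[12]=33  'b'
  #13 SA[13]=24  'baedaaaeab'
  #14 SA[14]=20  'bcacbaedaaaeab'
  #15 SA[15]=10  'bcaddaaacebcacbaedaaaeab'
  #16 SA[16]=6  'bcdebcaddaaacebcacbaedaaaeab'
  #17 SA[17]=21  'cacbaedaaaeab'
  #18 SA[18]=11  'caddaaacebcacbaedaaaeab'
  #19 SA[19]=23  'cbaedaaaeab'
  #20 SA[20]=7  'cdebcaddaaacebcacbaedaaaeab'
  #21 SA[21]=18  'cebcacbaedaaaeab'
  #22 SA[22]=14  'daaacebcacbaedaaaeab'
  #23 SA[23]=27  'daaaeab'
  #24 SA[24]=13  'ddaaacebcacbaedaaaeab'
  #25 SA[25]=8  'debcaddaaacebcacbaedaaaeab'
  #26 SA[26]=1  'deeeabcdebcaddaaacebcacbaedaaaeab'
  #27 SA[27]=31  'eab'
  #28 SA[28]=4  'eabcdebcaddaaacebcacbaedaaaeab'
  #29 SA[29]=19  'ebcacbaedaaaeab'
  #30 SA[30]=9  'ebcaddaaacebcacbaedaaaeab'
  #31 SA[31]=26  'edaaaeab'
  #32 SA[32]=3  'eeabcdebcaddaaacebcacbaedaaaeab'
  #33 SA[33]=2  'eeeabcdebcaddaaacebcacbaedaaaeab'

[15, 28, 16, 29, 32, 5, 22, 17, 12, 0, 30, 25, 33, 24, 20, 10, 6, 21, 11, 23, 7, 18, 14, 27, 13, 8, 1, 31, 4, 19, 9, 26, 3, 2]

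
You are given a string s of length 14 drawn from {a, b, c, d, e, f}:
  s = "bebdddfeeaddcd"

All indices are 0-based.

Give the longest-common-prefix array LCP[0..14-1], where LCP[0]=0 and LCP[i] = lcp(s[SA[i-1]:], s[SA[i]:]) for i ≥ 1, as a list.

rank→(start, suffix):
  0 → (9, 'addcd')
  1 → (2, 'bdddfeeaddcd')
  2 → (0, 'bebdddfeeaddcd')
  3 → (12, 'cd')
  4 → (13, 'd')
  5 → (11, 'dcd')
  6 → (10, 'ddcd')
  7 → (3, 'dddfeeaddcd')
  8 → (4, 'ddfeeaddcd')
  9 → (5, 'dfeeaddcd')
  10 → (8, 'eaddcd')
  11 → (1, 'ebdddfeeaddcd')
  12 → (7, 'eeaddcd')
  13 → (6, 'feeaddcd')

SA = [9, 2, 0, 12, 13, 11, 10, 3, 4, 5, 8, 1, 7, 6]
i: (SA[i-1],SA[i]) lcp shared
  1: (9,2) 0 ''
  2: (2,0) 1 'b'
  3: (0,12) 0 ''
  4: (12,13) 0 ''
  5: (13,11) 1 'd'
  6: (11,10) 1 'd'
  7: (10,3) 2 'dd'
  8: (3,4) 2 'dd'
  9: (4,5) 1 'd'
  10: (5,8) 0 ''
  11: (8,1) 1 'e'
  12: (1,7) 1 'e'
  13: (7,6) 0 ''

[0, 0, 1, 0, 0, 1, 1, 2, 2, 1, 0, 1, 1, 0]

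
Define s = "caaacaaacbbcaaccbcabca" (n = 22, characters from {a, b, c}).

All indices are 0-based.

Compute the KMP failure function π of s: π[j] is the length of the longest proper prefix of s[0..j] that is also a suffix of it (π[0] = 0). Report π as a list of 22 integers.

π[0] = 0
j=1 s[j]='a': π[1]=0 (border '')
j=2 s[j]='a': π[2]=0 (border '')
j=3 s[j]='a': π[3]=0 (border '')
j=4 s[j]='c': π[4]=1 (border 'c')
j=5 s[j]='a': π[5]=2 (border 'ca')
j=6 s[j]='a': π[6]=3 (border 'caa')
j=7 s[j]='a': π[7]=4 (border 'caaa')
j=8 s[j]='c': π[8]=5 (border 'caaac')
j=9 s[j]='b': k: 5→1→0; π[9]=0 (border '')
j=10 s[j]='b': π[10]=0 (border '')
j=11 s[j]='c': π[11]=1 (border 'c')
j=12 s[j]='a': π[12]=2 (border 'ca')
j=13 s[j]='a': π[13]=3 (border 'caa')
j=14 s[j]='c': k: 3→0; π[14]=1 (border 'c')
j=15 s[j]='c': k: 1→0; π[15]=1 (border 'c')
j=16 s[j]='b': k: 1→0; π[16]=0 (border '')
j=17 s[j]='c': π[17]=1 (border 'c')
j=18 s[j]='a': π[18]=2 (border 'ca')
j=19 s[j]='b': k: 2→0; π[19]=0 (border '')
j=20 s[j]='c': π[20]=1 (border 'c')
j=21 s[j]='a': π[21]=2 (border 'ca')

[0, 0, 0, 0, 1, 2, 3, 4, 5, 0, 0, 1, 2, 3, 1, 1, 0, 1, 2, 0, 1, 2]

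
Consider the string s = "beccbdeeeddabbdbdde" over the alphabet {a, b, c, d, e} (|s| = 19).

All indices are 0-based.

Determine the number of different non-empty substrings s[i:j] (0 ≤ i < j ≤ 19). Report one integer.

171

rank→(start, suffix):
  0 → (11, 'abbdbdde')
  1 → (12, 'bbdbdde')
  2 → (13, 'bdbdde')
  3 → (15, 'bdde')
  4 → (4, 'bdeeeddabbdbdde')
  5 → (0, 'beccbdeeeddabbdbdde')
  6 → (3, 'cbdeeeddabbdbdde')
  7 → (2, 'ccbdeeeddabbdbdde')
  8 → (10, 'dabbdbdde')
  9 → (14, 'dbdde')
  10 → (9, 'ddabbdbdde')
  11 → (16, 'dde')
  12 → (17, 'de')
  13 → (5, 'deeeddabbdbdde')
  14 → (18, 'e')
  15 → (1, 'eccbdeeeddabbdbdde')
  16 → (8, 'eddabbdbdde')
  17 → (7, 'eeddabbdbdde')
  18 → (6, 'eeeddabbdbdde')

SA = [11, 12, 13, 15, 4, 0, 3, 2, 10, 14, 9, 16, 17, 5, 18, 1, 8, 7, 6]
rank  pair      lcp
   1  s[11:],s[12:]  0  ''
   2  s[12:],s[13:]  1  'b'
   3  s[13:],s[15:]  2  'bd'
   4  s[15:],s[4:]  2  'bd'
   5  s[4:],s[0:]  1  'b'
   6  s[0:],s[3:]  0  ''
   7  s[3:],s[2:]  1  'c'
   8  s[2:],s[10:]  0  ''
   9  s[10:],s[14:]  1  'd'
  10  s[14:],s[9:]  1  'd'
  11  s[9:],s[16:]  2  'dd'
  12  s[16:],s[17:]  1  'd'
  13  s[17:],s[5:]  2  'de'
  14  s[5:],s[18:]  0  ''
  15  s[18:],s[1:]  1  'e'
  16  s[1:],s[8:]  1  'e'
  17  s[8:],s[7:]  1  'e'
  18  s[7:],s[6:]  2  'ee'

n(n+1)/2 = 19·20/2 = 190
Σ LCP = 0 + 0 + 1 + 2 + 2 + 1 + 0 + 1 + 0 + 1 + 1 + 2 + 1 + 2 + 0 + 1 + 1 + 1 + 2 = 19
distinct = 190 − 19 = 171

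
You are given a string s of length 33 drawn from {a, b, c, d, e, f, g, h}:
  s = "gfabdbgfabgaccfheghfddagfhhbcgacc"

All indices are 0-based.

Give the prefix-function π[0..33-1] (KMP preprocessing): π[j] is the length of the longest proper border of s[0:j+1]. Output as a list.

[0, 0, 0, 0, 0, 0, 1, 2, 3, 4, 1, 0, 0, 0, 0, 0, 0, 1, 0, 0, 0, 0, 0, 1, 2, 0, 0, 0, 0, 1, 0, 0, 0]

π[0] = 0
j=1 s[j]='f': π[1]=0 (border '')
j=2 s[j]='a': π[2]=0 (border '')
j=3 s[j]='b': π[3]=0 (border '')
j=4 s[j]='d': π[4]=0 (border '')
j=5 s[j]='b': π[5]=0 (border '')
j=6 s[j]='g': π[6]=1 (border 'g')
j=7 s[j]='f': π[7]=2 (border 'gf')
j=8 s[j]='a': π[8]=3 (border 'gfa')
j=9 s[j]='b': π[9]=4 (border 'gfab')
j=10 s[j]='g': k: 4→0; π[10]=1 (border 'g')
j=11 s[j]='a': k: 1→0; π[11]=0 (border '')
j=12 s[j]='c': π[12]=0 (border '')
j=13 s[j]='c': π[13]=0 (border '')
j=14 s[j]='f': π[14]=0 (border '')
j=15 s[j]='h': π[15]=0 (border '')
j=16 s[j]='e': π[16]=0 (border '')
j=17 s[j]='g': π[17]=1 (border 'g')
j=18 s[j]='h': k: 1→0; π[18]=0 (border '')
j=19 s[j]='f': π[19]=0 (border '')
j=20 s[j]='d': π[20]=0 (border '')
j=21 s[j]='d': π[21]=0 (border '')
j=22 s[j]='a': π[22]=0 (border '')
j=23 s[j]='g': π[23]=1 (border 'g')
j=24 s[j]='f': π[24]=2 (border 'gf')
j=25 s[j]='h': k: 2→0; π[25]=0 (border '')
j=26 s[j]='h': π[26]=0 (border '')
j=27 s[j]='b': π[27]=0 (border '')
j=28 s[j]='c': π[28]=0 (border '')
j=29 s[j]='g': π[29]=1 (border 'g')
j=30 s[j]='a': k: 1→0; π[30]=0 (border '')
j=31 s[j]='c': π[31]=0 (border '')
j=32 s[j]='c': π[32]=0 (border '')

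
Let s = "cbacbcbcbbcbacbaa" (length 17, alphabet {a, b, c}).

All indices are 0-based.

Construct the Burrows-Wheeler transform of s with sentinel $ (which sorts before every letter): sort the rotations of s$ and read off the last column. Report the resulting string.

aabbbccccbccab$bba

rank  rotation            last
    0  $cbacbcbcbbcbacbaa  a
    1  a$cbacbcbcbbcbacba  a
    2  aa$cbacbcbcbbcbacb  b
    3  acbaa$cbacbcbcbbcb  b
    4  acbcbcbbcbacbaa$cb  b
    5  baa$cbacbcbcbbcbac  c
    6  bacbaa$cbacbcbcbbc  c
    7  bacbcbcbbcbacbaa$c  c
    8  bbcbacbaa$cbacbcbc  c
    9  bcbacbaa$cbacbcbcb  b
   10  bcbbcbacbaa$cbacbc  c
   11  bcbcbbcbacbaa$cbac  c
   12  cbaa$cbacbcbcbbcba  a
   13  cbacbaa$cbacbcbcbb  b
   14  cbacbcbcbbcbacbaa$  $
   15  cbbcbacbaa$cbacbcb  b
   16  cbcbbcbacbaa$cbacb  b
   17  cbcbcbbcbacbaa$cba  a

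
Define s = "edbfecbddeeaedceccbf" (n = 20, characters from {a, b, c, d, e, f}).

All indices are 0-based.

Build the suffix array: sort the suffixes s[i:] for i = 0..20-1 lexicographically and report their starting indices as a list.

[11, 6, 18, 2, 5, 17, 16, 14, 1, 13, 7, 8, 10, 4, 15, 0, 12, 9, 19, 3]

sorted suffixes:
  #0 SA[0]=11  'aedceccbf'
  #1 SA[1]=6  'bddeeaedceccbf'
  #2 SA[2]=18  'bf'
  #3 SA[3]=2  'bfecbddeeaedceccbf'
  #4 SA[4]=5  'cbddeeaedceccbf'
  #5 SA[5]=17  'cbf'
  #6 SA[6]=16  'ccbf'
  #7 SA[7]=14  'ceccbf'
  #8 SA[8]=1  'dbfecbddeeaedceccbf'
  #9 SA[9]=13  'dceccbf'
  #10 SA[10]=7  'ddeeaedceccbf'
  #11 SA[11]=8  'deeaedceccbf'
  #12 SA[12]=10  'eaedceccbf'
  #13 SA[13]=4  'ecbddeeaedceccbf'
  #14 SA[14]=15  'eccbf'
  #15 SA[15]=0  'edbfecbddeeaedceccbf'
  #16 SA[16]=12  'edceccbf'
  #17 SA[17]=9  'eeaedceccbf'
  #18 SA[18]=19  'f'
  #19 SA[19]=3  'fecbddeeaedceccbf'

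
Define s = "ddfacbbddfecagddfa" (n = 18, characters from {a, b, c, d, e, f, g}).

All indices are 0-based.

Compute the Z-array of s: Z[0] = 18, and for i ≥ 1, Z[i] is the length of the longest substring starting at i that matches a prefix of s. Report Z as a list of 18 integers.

[18, 1, 0, 0, 0, 0, 0, 3, 1, 0, 0, 0, 0, 0, 4, 1, 0, 0]

Z[0]=18
i=1: fresh scan; Z[1]=1 grow→box=[1,2)
i=2: fresh scan; Z[2]=0
i=3: fresh scan; Z[3]=0
i=4: fresh scan; Z[4]=0
i=5: fresh scan; Z[5]=0
i=6: fresh scan; Z[6]=0
i=7: fresh scan; Z[7]=3 grow→box=[7,10)
i=8: min(r-i=2, Z[1]=1)=1; Z[8]=1
i=9: min(r-i=1, Z[2]=0)=0; Z[9]=0
i=10: fresh scan; Z[10]=0
i=11: fresh scan; Z[11]=0
i=12: fresh scan; Z[12]=0
i=13: fresh scan; Z[13]=0
i=14: fresh scan; Z[14]=4 grow→box=[14,18)
i=15: min(r-i=3, Z[1]=1)=1; Z[15]=1
i=16: min(r-i=2, Z[2]=0)=0; Z[16]=0
i=17: min(r-i=1, Z[3]=0)=0; Z[17]=0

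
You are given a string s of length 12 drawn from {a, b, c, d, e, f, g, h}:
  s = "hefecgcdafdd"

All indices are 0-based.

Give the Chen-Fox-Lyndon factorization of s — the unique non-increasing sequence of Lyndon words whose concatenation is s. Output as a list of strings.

emit factor 1: 'h' (i=0, period=1)
emit factor 2: 'ef' (i=1, period=2)
emit factor 3: 'e' (i=3, period=1)
emit factor 4: 'cg' (i=4, period=2)
emit factor 5: 'cd' (i=6, period=2)
emit factor 6: 'afdd' (i=8, period=4)

["h", "ef", "e", "cg", "cd", "afdd"]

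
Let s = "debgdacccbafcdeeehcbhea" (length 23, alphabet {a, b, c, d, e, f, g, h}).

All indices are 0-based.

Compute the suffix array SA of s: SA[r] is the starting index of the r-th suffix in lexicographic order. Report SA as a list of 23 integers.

rank | idx | suffix
   0 |  22 | a
   1 |   5 | acccbafcdeeehcbhea
   2 |  10 | afcdeeehcbhea
   3 |   9 | bafcdeeehcbhea
   4 |   2 | bgdacccbafcdeeehcbhea
   5 |  19 | bhea
   6 |   8 | cbafcdeeehcbhea
   7 |  18 | cbhea
   8 |   7 | ccbafcdeeehcbhea
   9 |   6 | cccbafcdeeehcbhea
  10 |  12 | cdeeehcbhea
  11 |   4 | dacccbafcdeeehcbhea
  12 |   0 | debgdacccbafcdeeehcbhea
  13 |  13 | deeehcbhea
  14 |  21 | ea
  15 |   1 | ebgdacccbafcdeeehcbhea
  16 |  14 | eeehcbhea
  17 |  15 | eehcbhea
  18 |  16 | ehcbhea
  19 |  11 | fcdeeehcbhea
  20 |   3 | gdacccbafcdeeehcbhea
  21 |  17 | hcbhea
  22 |  20 | hea

[22, 5, 10, 9, 2, 19, 8, 18, 7, 6, 12, 4, 0, 13, 21, 1, 14, 15, 16, 11, 3, 17, 20]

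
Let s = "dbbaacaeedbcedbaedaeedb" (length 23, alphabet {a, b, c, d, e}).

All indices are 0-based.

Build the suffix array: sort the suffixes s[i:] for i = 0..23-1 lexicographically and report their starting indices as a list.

[3, 4, 15, 18, 6, 22, 2, 14, 1, 10, 5, 11, 17, 21, 13, 0, 9, 16, 20, 12, 8, 19, 7]

rank | idx | suffix
   0 |   3 | aacaeedbcedbaedaeedb
   1 |   4 | acaeedbcedbaedaeedb
   2 |  15 | aedaeedb
   3 |  18 | aeedb
   4 |   6 | aeedbcedbaedaeedb
   5 |  22 | b
   6 |   2 | baacaeedbcedbaedaeedb
   7 |  14 | baedaeedb
   8 |   1 | bbaacaeedbcedbaedaeedb
   9 |  10 | bcedbaedaeedb
  10 |   5 | caeedbcedbaedaeedb
  11 |  11 | cedbaedaeedb
  12 |  17 | daeedb
  13 |  21 | db
  14 |  13 | dbaedaeedb
  15 |   0 | dbbaacaeedbcedbaedaeedb
  16 |   9 | dbcedbaedaeedb
  17 |  16 | edaeedb
  18 |  20 | edb
  19 |  12 | edbaedaeedb
  20 |   8 | edbcedbaedaeedb
  21 |  19 | eedb
  22 |   7 | eedbcedbaedaeedb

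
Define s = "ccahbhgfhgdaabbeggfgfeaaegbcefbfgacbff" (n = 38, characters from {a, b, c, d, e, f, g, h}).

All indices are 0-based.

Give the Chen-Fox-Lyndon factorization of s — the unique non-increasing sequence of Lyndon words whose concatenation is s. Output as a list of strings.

emit factor 1: 'c' (i=0, period=1)
emit factor 2: 'c' (i=1, period=1)
emit factor 3: 'ahbhgfhgd' (i=2, period=9)
emit factor 4: 'aabbeggfgfeaaegbcefbfgacbff' (i=11, period=27)

["c", "c", "ahbhgfhgd", "aabbeggfgfeaaegbcefbfgacbff"]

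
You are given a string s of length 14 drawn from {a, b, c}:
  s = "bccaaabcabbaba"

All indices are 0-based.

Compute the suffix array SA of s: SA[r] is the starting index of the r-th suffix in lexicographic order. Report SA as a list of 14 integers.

sorted suffixes:
  #0 SA[0]=13  'a'
  #1 SA[1]=3  'aaabcabbaba'
  #2 SA[2]=4  'aabcabbaba'
  #3 SA[3]=11  'aba'
  #4 SA[4]=8  'abbaba'
  #5 SA[5]=5  'abcabbaba'
  #6 SA[6]=12  'ba'
  #7 SA[7]=10  'baba'
  #8 SA[8]=9  'bbaba'
  #9 SA[9]=6  'bcabbaba'
  #10 SA[10]=0  'bccaaabcabbaba'
  #11 SA[11]=2  'caaabcabbaba'
  #12 SA[12]=7  'cabbaba'
  #13 SA[13]=1  'ccaaabcabbaba'

[13, 3, 4, 11, 8, 5, 12, 10, 9, 6, 0, 2, 7, 1]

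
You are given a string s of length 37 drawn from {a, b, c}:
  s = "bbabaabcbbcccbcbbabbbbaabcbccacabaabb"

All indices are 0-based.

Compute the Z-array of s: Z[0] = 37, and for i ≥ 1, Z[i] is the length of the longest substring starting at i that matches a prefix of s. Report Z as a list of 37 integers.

Z[0]=37
i=1: i≥r, start 0; Z[1]=1 scan→box=[1,2)
i=2: i≥r, start 0; Z[2]=0
i=3: i≥r, start 0; Z[3]=1 scan→box=[3,4)
i=4: i≥r, start 0; Z[4]=0
i=5: i≥r, start 0; Z[5]=0
i=6: i≥r, start 0; Z[6]=1 scan→box=[6,7)
i=7: i≥r, start 0; Z[7]=0
i=8: i≥r, start 0; Z[8]=2 scan→box=[8,10)
i=9: min(r-i=1, Z[1]=1)=1; Z[9]=1
i=10: i≥r, start 0; Z[10]=0
i=11: i≥r, start 0; Z[11]=0
i=12: i≥r, start 0; Z[12]=0
i=13: i≥r, start 0; Z[13]=1 scan→box=[13,14)
i=14: i≥r, start 0; Z[14]=0
i=15: i≥r, start 0; Z[15]=4 scan→box=[15,19)
i=16: min(r-i=3, Z[1]=1)=1; Z[16]=1
i=17: min(r-i=2, Z[2]=0)=0; Z[17]=0
i=18: min(r-i=1, Z[3]=1)=1; Z[18]=2 scan→box=[18,20)
i=19: min(r-i=1, Z[1]=1)=1; Z[19]=2 scan→box=[19,21)
i=20: min(r-i=1, Z[1]=1)=1; Z[20]=3 scan→box=[20,23)
i=21: min(r-i=2, Z[1]=1)=1; Z[21]=1
i=22: min(r-i=1, Z[2]=0)=0; Z[22]=0
i=23: i≥r, start 0; Z[23]=0
i=24: i≥r, start 0; Z[24]=1 scan→box=[24,25)
i=25: i≥r, start 0; Z[25]=0
i=26: i≥r, start 0; Z[26]=1 scan→box=[26,27)
i=27: i≥r, start 0; Z[27]=0
i=28: i≥r, start 0; Z[28]=0
i=29: i≥r, start 0; Z[29]=0
i=30: i≥r, start 0; Z[30]=0
i=31: i≥r, start 0; Z[31]=0
i=32: i≥r, start 0; Z[32]=1 scan→box=[32,33)
i=33: i≥r, start 0; Z[33]=0
i=34: i≥r, start 0; Z[34]=0
i=35: i≥r, start 0; Z[35]=2 scan→box=[35,37)
i=36: min(r-i=1, Z[1]=1)=1; Z[36]=1

[37, 1, 0, 1, 0, 0, 1, 0, 2, 1, 0, 0, 0, 1, 0, 4, 1, 0, 2, 2, 3, 1, 0, 0, 1, 0, 1, 0, 0, 0, 0, 0, 1, 0, 0, 2, 1]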